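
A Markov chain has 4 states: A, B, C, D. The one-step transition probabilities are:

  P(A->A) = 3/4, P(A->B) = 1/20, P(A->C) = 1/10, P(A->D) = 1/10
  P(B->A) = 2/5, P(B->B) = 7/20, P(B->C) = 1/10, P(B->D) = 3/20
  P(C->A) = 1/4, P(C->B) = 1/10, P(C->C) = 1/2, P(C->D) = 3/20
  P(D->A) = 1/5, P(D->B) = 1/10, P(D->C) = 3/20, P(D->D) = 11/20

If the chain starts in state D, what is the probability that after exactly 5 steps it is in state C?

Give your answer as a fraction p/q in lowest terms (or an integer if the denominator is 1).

Answer: 9421/50000

Derivation:
Computing P^5 by repeated multiplication:
P^1 =
  A: [3/4, 1/20, 1/10, 1/10]
  B: [2/5, 7/20, 1/10, 3/20]
  C: [1/4, 1/10, 1/2, 3/20]
  D: [1/5, 1/10, 3/20, 11/20]
P^2 =
  A: [251/400, 3/40, 29/200, 61/400]
  B: [99/200, 67/400, 59/400, 19/100]
  C: [153/400, 9/80, 123/400, 79/400]
  D: [27/80, 23/200, 3/16, 9/25]
P^3 =
  A: [4539/8000, 699/8000, 53/320, 1437/8000]
  B: [821/1600, 937/8000, 337/2000, 161/800]
  C: [1793/4000, 109/1000, 1863/8000, 1679/8000]
  D: [209/500, 179/1600, 193/1000, 2217/8000]
P^4 =
  A: [1721/3200, 3739/40000, 28037/160000, 30957/160000]
  B: [82251/160000, 829/8000, 14197/80000, 1311/6400]
  C: [76797/160000, 8387/80000, 32583/160000, 16923/80000]
  D: [18477/40000, 17131/160000, 30569/160000, 4799/20000]
P^5 =
  A: [1674411/3200000, 30873/320000, 575253/3200000, 320803/1600000]
  B: [65579/128000, 320649/3200000, 579927/3200000, 659949/3200000]
  C: [792223/1600000, 327073/3200000, 61451/320000, 673971/3200000]
  D: [1552081/3200000, 331747/3200000, 9421/50000, 178307/800000]

(P^5)[D -> C] = 9421/50000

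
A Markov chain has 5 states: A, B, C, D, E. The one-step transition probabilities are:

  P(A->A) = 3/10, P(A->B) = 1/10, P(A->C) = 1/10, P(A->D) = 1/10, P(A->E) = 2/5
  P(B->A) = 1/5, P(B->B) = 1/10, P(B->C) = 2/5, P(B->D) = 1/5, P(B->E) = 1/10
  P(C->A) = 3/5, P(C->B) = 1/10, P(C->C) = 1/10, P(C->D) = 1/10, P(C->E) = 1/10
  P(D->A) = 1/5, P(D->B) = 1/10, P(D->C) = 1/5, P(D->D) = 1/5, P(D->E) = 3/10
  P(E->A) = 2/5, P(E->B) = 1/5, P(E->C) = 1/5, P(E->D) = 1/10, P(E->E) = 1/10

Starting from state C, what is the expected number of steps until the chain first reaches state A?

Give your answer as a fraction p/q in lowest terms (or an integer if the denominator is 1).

Let h_i = expected steps to first reach A from state i.
Boundary: h_A = 0.
First-step equations for the other states:
  h_B = 1 + 1/5*h_A + 1/10*h_B + 2/5*h_C + 1/5*h_D + 1/10*h_E
  h_C = 1 + 3/5*h_A + 1/10*h_B + 1/10*h_C + 1/10*h_D + 1/10*h_E
  h_D = 1 + 1/5*h_A + 1/10*h_B + 1/5*h_C + 1/5*h_D + 3/10*h_E
  h_E = 1 + 2/5*h_A + 1/5*h_B + 1/5*h_C + 1/10*h_D + 1/10*h_E

Substituting h_A = 0 and rearranging gives the linear system (I - Q) h = 1:
  [9/10, -2/5, -1/5, -1/10] . (h_B, h_C, h_D, h_E) = 1
  [-1/10, 9/10, -1/10, -1/10] . (h_B, h_C, h_D, h_E) = 1
  [-1/10, -1/5, 4/5, -3/10] . (h_B, h_C, h_D, h_E) = 1
  [-1/5, -1/5, -1/10, 9/10] . (h_B, h_C, h_D, h_E) = 1

Solving yields:
  h_B = 3255/1079
  h_C = 2245/1079
  h_D = 3365/1079
  h_E = 215/83

Starting state is C, so the expected hitting time is h_C = 2245/1079.

Answer: 2245/1079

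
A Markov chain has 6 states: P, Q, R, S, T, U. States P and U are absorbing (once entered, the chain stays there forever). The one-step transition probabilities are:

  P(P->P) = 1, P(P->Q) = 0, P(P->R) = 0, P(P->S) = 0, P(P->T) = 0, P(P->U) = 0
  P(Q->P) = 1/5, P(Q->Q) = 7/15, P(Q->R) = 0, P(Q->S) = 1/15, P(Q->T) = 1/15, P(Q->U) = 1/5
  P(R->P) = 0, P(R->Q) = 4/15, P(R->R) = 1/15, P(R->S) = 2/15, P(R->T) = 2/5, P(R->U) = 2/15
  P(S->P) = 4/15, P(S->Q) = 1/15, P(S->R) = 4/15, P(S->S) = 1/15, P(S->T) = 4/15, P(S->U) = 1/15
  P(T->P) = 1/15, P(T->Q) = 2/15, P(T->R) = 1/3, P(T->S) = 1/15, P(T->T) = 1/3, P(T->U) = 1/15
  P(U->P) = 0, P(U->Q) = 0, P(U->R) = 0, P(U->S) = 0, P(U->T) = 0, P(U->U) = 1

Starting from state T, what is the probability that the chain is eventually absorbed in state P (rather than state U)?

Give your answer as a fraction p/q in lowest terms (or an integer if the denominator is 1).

Answer: 2261/4757

Derivation:
Let a_i = P(absorbed in P | start in state i).
Boundary conditions: a_P = 1, a_U = 0.
For each transient state i, a_i = sum_j P(i->j) * a_j:
  a_Q = 1/5*a_P + 7/15*a_Q + 0*a_R + 1/15*a_S + 1/15*a_T + 1/5*a_U
  a_R = 0*a_P + 4/15*a_Q + 1/15*a_R + 2/15*a_S + 2/5*a_T + 2/15*a_U
  a_S = 4/15*a_P + 1/15*a_Q + 4/15*a_R + 1/15*a_S + 4/15*a_T + 1/15*a_U
  a_T = 1/15*a_P + 2/15*a_Q + 1/3*a_R + 1/15*a_S + 1/3*a_T + 1/15*a_U

Substituting a_P = 1 and a_U = 0, rearrange to (I - Q) a = r where r[i] = P(i -> P):
  [8/15, 0, -1/15, -1/15] . (a_Q, a_R, a_S, a_T) = 1/5
  [-4/15, 14/15, -2/15, -2/5] . (a_Q, a_R, a_S, a_T) = 0
  [-1/15, -4/15, 14/15, -4/15] . (a_Q, a_R, a_S, a_T) = 4/15
  [-2/15, -1/3, -1/15, 2/3] . (a_Q, a_R, a_S, a_T) = 1/15

Solving yields:
  a_Q = 36/71
  a_R = 2053/4757
  a_S = 2764/4757
  a_T = 2261/4757

Starting state is T, so the absorption probability is a_T = 2261/4757.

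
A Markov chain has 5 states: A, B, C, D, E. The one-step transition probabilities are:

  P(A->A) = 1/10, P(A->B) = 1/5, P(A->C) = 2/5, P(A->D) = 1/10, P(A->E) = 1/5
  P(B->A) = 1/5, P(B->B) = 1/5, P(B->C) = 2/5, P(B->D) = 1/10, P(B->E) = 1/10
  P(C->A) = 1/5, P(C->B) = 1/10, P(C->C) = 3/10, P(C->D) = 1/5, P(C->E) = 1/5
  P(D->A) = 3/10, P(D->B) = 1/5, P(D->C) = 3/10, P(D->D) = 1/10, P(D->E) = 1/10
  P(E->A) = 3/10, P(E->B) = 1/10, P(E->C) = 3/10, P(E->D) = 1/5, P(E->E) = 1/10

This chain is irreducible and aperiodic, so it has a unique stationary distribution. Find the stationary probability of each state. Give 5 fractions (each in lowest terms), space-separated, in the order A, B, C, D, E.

The stationary distribution satisfies pi = pi * P, i.e.:
  pi_A = 1/10*pi_A + 1/5*pi_B + 1/5*pi_C + 3/10*pi_D + 3/10*pi_E
  pi_B = 1/5*pi_A + 1/5*pi_B + 1/10*pi_C + 1/5*pi_D + 1/10*pi_E
  pi_C = 2/5*pi_A + 2/5*pi_B + 3/10*pi_C + 3/10*pi_D + 3/10*pi_E
  pi_D = 1/10*pi_A + 1/10*pi_B + 1/5*pi_C + 1/10*pi_D + 1/5*pi_E
  pi_E = 1/5*pi_A + 1/10*pi_B + 1/5*pi_C + 1/10*pi_D + 1/10*pi_E
with normalization: pi_A + pi_B + pi_C + pi_D + pi_E = 1.

Using the first 4 balance equations plus normalization, the linear system A*pi = b is:
  [-9/10, 1/5, 1/5, 3/10, 3/10] . pi = 0
  [1/5, -4/5, 1/10, 1/5, 1/10] . pi = 0
  [2/5, 2/5, -7/10, 3/10, 3/10] . pi = 0
  [1/10, 1/10, 1/5, -9/10, 1/5] . pi = 0
  [1, 1, 1, 1, 1] . pi = 1

Solving yields:
  pi_A = 2557/12210
  pi_B = 1843/12210
  pi_C = 373/1110
  pi_D = 182/1221
  pi_E = 17/110

Verification (pi * P):
  2557/12210*1/10 + 1843/12210*1/5 + 373/1110*1/5 + 182/1221*3/10 + 17/110*3/10 = 2557/12210 = pi_A  (ok)
  2557/12210*1/5 + 1843/12210*1/5 + 373/1110*1/10 + 182/1221*1/5 + 17/110*1/10 = 1843/12210 = pi_B  (ok)
  2557/12210*2/5 + 1843/12210*2/5 + 373/1110*3/10 + 182/1221*3/10 + 17/110*3/10 = 373/1110 = pi_C  (ok)
  2557/12210*1/10 + 1843/12210*1/10 + 373/1110*1/5 + 182/1221*1/10 + 17/110*1/5 = 182/1221 = pi_D  (ok)
  2557/12210*1/5 + 1843/12210*1/10 + 373/1110*1/5 + 182/1221*1/10 + 17/110*1/10 = 17/110 = pi_E  (ok)

Answer: 2557/12210 1843/12210 373/1110 182/1221 17/110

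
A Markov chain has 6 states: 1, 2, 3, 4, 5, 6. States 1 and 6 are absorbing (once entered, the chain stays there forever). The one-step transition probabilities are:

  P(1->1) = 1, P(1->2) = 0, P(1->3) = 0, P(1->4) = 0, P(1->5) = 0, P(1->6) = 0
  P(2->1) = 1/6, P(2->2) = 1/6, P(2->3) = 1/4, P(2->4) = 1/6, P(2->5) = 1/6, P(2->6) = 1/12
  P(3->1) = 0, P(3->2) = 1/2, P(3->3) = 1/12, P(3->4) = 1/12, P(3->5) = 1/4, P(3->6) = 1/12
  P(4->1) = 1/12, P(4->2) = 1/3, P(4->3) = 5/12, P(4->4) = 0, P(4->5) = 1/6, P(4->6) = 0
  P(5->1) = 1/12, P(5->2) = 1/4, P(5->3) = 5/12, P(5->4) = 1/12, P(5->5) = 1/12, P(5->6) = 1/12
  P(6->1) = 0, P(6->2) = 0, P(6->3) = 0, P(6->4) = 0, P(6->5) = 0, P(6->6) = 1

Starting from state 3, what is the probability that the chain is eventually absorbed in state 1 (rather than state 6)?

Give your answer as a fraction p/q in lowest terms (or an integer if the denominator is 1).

Let a_i = P(absorbed in 1 | start in state i).
Boundary conditions: a_1 = 1, a_6 = 0.
For each transient state i, a_i = sum_j P(i->j) * a_j:
  a_2 = 1/6*a_1 + 1/6*a_2 + 1/4*a_3 + 1/6*a_4 + 1/6*a_5 + 1/12*a_6
  a_3 = 0*a_1 + 1/2*a_2 + 1/12*a_3 + 1/12*a_4 + 1/4*a_5 + 1/12*a_6
  a_4 = 1/12*a_1 + 1/3*a_2 + 5/12*a_3 + 0*a_4 + 1/6*a_5 + 0*a_6
  a_5 = 1/12*a_1 + 1/4*a_2 + 5/12*a_3 + 1/12*a_4 + 1/12*a_5 + 1/12*a_6

Substituting a_1 = 1 and a_6 = 0, rearrange to (I - Q) a = r where r[i] = P(i -> 1):
  [5/6, -1/4, -1/6, -1/6] . (a_2, a_3, a_4, a_5) = 1/6
  [-1/2, 11/12, -1/12, -1/4] . (a_2, a_3, a_4, a_5) = 0
  [-1/3, -5/12, 1, -1/6] . (a_2, a_3, a_4, a_5) = 1/12
  [-1/4, -5/12, -1/12, 11/12] . (a_2, a_3, a_4, a_5) = 1/12

Solving yields:
  a_2 = 118/205
  a_3 = 1364/2665
  a_4 = 3077/5330
  a_5 = 2841/5330

Starting state is 3, so the absorption probability is a_3 = 1364/2665.

Answer: 1364/2665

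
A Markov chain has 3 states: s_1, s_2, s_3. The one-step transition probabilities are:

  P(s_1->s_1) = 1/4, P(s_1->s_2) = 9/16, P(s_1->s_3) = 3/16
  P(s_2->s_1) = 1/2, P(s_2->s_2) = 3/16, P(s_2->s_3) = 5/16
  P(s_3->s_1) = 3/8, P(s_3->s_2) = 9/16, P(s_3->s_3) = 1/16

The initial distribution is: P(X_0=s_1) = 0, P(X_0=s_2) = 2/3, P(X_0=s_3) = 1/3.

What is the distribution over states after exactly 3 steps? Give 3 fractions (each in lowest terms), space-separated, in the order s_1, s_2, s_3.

Answer: 593/1536 405/1024 671/3072

Derivation:
Propagating the distribution step by step (d_{t+1} = d_t * P):
d_0 = (s_1=0, s_2=2/3, s_3=1/3)
  d_1[s_1] = 0*1/4 + 2/3*1/2 + 1/3*3/8 = 11/24
  d_1[s_2] = 0*9/16 + 2/3*3/16 + 1/3*9/16 = 5/16
  d_1[s_3] = 0*3/16 + 2/3*5/16 + 1/3*1/16 = 11/48
d_1 = (s_1=11/24, s_2=5/16, s_3=11/48)
  d_2[s_1] = 11/24*1/4 + 5/16*1/2 + 11/48*3/8 = 137/384
  d_2[s_2] = 11/24*9/16 + 5/16*3/16 + 11/48*9/16 = 57/128
  d_2[s_3] = 11/24*3/16 + 5/16*5/16 + 11/48*1/16 = 19/96
d_2 = (s_1=137/384, s_2=57/128, s_3=19/96)
  d_3[s_1] = 137/384*1/4 + 57/128*1/2 + 19/96*3/8 = 593/1536
  d_3[s_2] = 137/384*9/16 + 57/128*3/16 + 19/96*9/16 = 405/1024
  d_3[s_3] = 137/384*3/16 + 57/128*5/16 + 19/96*1/16 = 671/3072
d_3 = (s_1=593/1536, s_2=405/1024, s_3=671/3072)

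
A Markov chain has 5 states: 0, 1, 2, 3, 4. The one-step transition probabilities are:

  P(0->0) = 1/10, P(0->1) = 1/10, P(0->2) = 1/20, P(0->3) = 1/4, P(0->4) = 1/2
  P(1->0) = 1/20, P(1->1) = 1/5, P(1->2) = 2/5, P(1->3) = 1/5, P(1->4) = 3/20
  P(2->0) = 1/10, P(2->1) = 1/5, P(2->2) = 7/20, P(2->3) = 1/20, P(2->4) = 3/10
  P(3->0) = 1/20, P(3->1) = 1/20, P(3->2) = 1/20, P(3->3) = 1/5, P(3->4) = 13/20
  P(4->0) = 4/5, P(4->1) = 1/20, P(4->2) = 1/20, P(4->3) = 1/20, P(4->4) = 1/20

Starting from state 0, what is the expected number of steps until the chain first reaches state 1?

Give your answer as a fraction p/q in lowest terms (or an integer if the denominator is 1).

Let h_i = expected steps to first reach 1 from state i.
Boundary: h_1 = 0.
First-step equations for the other states:
  h_0 = 1 + 1/10*h_0 + 1/10*h_1 + 1/20*h_2 + 1/4*h_3 + 1/2*h_4
  h_2 = 1 + 1/10*h_0 + 1/5*h_1 + 7/20*h_2 + 1/20*h_3 + 3/10*h_4
  h_3 = 1 + 1/20*h_0 + 1/20*h_1 + 1/20*h_2 + 1/5*h_3 + 13/20*h_4
  h_4 = 1 + 4/5*h_0 + 1/20*h_1 + 1/20*h_2 + 1/20*h_3 + 1/20*h_4

Substituting h_1 = 0 and rearranging gives the linear system (I - Q) h = 1:
  [9/10, -1/20, -1/4, -1/2] . (h_0, h_2, h_3, h_4) = 1
  [-1/10, 13/20, -1/20, -3/10] . (h_0, h_2, h_3, h_4) = 1
  [-1/20, -1/20, 4/5, -13/20] . (h_0, h_2, h_3, h_4) = 1
  [-4/5, -1/20, -1/20, 19/20] . (h_0, h_2, h_3, h_4) = 1

Solving yields:
  h_0 = 86940/7103
  h_2 = 72560/7103
  h_3 = 91420/7103
  h_4 = 89320/7103

Starting state is 0, so the expected hitting time is h_0 = 86940/7103.

Answer: 86940/7103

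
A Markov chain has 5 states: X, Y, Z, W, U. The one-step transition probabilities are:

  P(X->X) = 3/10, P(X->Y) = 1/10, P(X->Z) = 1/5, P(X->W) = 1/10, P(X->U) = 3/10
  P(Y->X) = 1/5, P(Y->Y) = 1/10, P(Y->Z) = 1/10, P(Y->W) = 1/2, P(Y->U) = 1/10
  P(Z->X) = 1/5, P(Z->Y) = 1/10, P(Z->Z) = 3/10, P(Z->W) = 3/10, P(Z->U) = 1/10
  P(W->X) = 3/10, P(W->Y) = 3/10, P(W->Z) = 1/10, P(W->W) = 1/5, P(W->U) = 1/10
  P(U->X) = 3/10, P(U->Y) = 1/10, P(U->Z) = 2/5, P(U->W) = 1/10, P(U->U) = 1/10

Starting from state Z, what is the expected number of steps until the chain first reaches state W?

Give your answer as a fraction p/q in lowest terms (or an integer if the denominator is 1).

Let h_i = expected steps to first reach W from state i.
Boundary: h_W = 0.
First-step equations for the other states:
  h_X = 1 + 3/10*h_X + 1/10*h_Y + 1/5*h_Z + 1/10*h_W + 3/10*h_U
  h_Y = 1 + 1/5*h_X + 1/10*h_Y + 1/10*h_Z + 1/2*h_W + 1/10*h_U
  h_Z = 1 + 1/5*h_X + 1/10*h_Y + 3/10*h_Z + 3/10*h_W + 1/10*h_U
  h_U = 1 + 3/10*h_X + 1/10*h_Y + 2/5*h_Z + 1/10*h_W + 1/10*h_U

Substituting h_W = 0 and rearranging gives the linear system (I - Q) h = 1:
  [7/10, -1/10, -1/5, -3/10] . (h_X, h_Y, h_Z, h_U) = 1
  [-1/5, 9/10, -1/10, -1/10] . (h_X, h_Y, h_Z, h_U) = 1
  [-1/5, -1/10, 7/10, -1/10] . (h_X, h_Y, h_Z, h_U) = 1
  [-3/10, -1/10, -2/5, 9/10] . (h_X, h_Y, h_Z, h_U) = 1

Solving yields:
  h_X = 1400/267
  h_Y = 880/267
  h_Z = 1100/267
  h_U = 450/89

Starting state is Z, so the expected hitting time is h_Z = 1100/267.

Answer: 1100/267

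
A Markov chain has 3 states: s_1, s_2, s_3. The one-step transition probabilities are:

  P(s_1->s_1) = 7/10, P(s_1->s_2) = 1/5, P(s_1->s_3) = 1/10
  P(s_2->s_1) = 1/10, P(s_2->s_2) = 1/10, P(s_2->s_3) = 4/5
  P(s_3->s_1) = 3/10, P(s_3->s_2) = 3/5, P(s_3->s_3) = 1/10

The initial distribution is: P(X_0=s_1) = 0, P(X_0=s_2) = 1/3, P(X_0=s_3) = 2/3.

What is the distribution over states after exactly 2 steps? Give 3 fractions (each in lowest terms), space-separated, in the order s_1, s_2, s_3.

Answer: 23/75 29/100 121/300

Derivation:
Propagating the distribution step by step (d_{t+1} = d_t * P):
d_0 = (s_1=0, s_2=1/3, s_3=2/3)
  d_1[s_1] = 0*7/10 + 1/3*1/10 + 2/3*3/10 = 7/30
  d_1[s_2] = 0*1/5 + 1/3*1/10 + 2/3*3/5 = 13/30
  d_1[s_3] = 0*1/10 + 1/3*4/5 + 2/3*1/10 = 1/3
d_1 = (s_1=7/30, s_2=13/30, s_3=1/3)
  d_2[s_1] = 7/30*7/10 + 13/30*1/10 + 1/3*3/10 = 23/75
  d_2[s_2] = 7/30*1/5 + 13/30*1/10 + 1/3*3/5 = 29/100
  d_2[s_3] = 7/30*1/10 + 13/30*4/5 + 1/3*1/10 = 121/300
d_2 = (s_1=23/75, s_2=29/100, s_3=121/300)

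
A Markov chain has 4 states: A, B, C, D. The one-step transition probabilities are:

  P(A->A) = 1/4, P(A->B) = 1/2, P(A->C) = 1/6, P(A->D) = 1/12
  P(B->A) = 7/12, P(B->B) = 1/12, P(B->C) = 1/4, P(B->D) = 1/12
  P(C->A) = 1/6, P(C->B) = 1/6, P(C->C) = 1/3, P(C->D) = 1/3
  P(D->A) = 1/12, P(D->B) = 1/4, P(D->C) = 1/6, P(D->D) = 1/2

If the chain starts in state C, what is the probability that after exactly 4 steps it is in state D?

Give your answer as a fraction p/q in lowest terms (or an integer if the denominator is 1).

Answer: 1307/5184

Derivation:
Computing P^4 by repeated multiplication:
P^1 =
  A: [1/4, 1/2, 1/6, 1/12]
  B: [7/12, 1/12, 1/4, 1/12]
  C: [1/6, 1/6, 1/3, 1/3]
  D: [1/12, 1/4, 1/6, 1/2]
P^2 =
  A: [7/18, 31/144, 17/72, 23/144]
  B: [35/144, 13/36, 31/144, 13/72]
  C: [2/9, 17/72, 17/72, 11/36]
  D: [17/72, 31/144, 31/144, 1/3]
P^3 =
  A: [119/432, 7/24, 43/192, 361/1728]
  B: [557/1728, 67/288, 67/288, 367/1728]
  C: [223/864, 71/288, 65/288, 233/864]
  D: [143/576, 49/192, 127/576, 53/192]
P^4 =
  A: [6091/20736, 1739/6912, 263/1152, 2347/10368]
  B: [707/2592, 1883/6912, 259/1152, 4769/20736]
  C: [2783/10368, 55/216, 259/1152, 1307/5184]
  D: [1871/6912, 217/864, 1553/6912, 73/288]

(P^4)[C -> D] = 1307/5184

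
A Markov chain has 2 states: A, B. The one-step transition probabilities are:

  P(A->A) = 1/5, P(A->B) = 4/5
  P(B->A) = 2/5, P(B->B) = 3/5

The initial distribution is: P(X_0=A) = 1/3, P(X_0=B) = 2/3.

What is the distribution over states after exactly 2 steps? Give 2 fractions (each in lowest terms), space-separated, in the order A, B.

Answer: 1/3 2/3

Derivation:
Propagating the distribution step by step (d_{t+1} = d_t * P):
d_0 = (A=1/3, B=2/3)
  d_1[A] = 1/3*1/5 + 2/3*2/5 = 1/3
  d_1[B] = 1/3*4/5 + 2/3*3/5 = 2/3
d_1 = (A=1/3, B=2/3)
  d_2[A] = 1/3*1/5 + 2/3*2/5 = 1/3
  d_2[B] = 1/3*4/5 + 2/3*3/5 = 2/3
d_2 = (A=1/3, B=2/3)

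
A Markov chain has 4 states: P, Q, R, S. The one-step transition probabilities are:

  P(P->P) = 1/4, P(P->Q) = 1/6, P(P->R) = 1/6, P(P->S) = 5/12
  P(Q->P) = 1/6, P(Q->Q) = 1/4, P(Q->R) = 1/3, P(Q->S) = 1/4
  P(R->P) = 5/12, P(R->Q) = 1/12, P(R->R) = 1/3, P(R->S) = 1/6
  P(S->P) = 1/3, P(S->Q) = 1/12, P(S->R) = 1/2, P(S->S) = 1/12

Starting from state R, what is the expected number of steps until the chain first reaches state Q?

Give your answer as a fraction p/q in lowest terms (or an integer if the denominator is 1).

Let h_i = expected steps to first reach Q from state i.
Boundary: h_Q = 0.
First-step equations for the other states:
  h_P = 1 + 1/4*h_P + 1/6*h_Q + 1/6*h_R + 5/12*h_S
  h_R = 1 + 5/12*h_P + 1/12*h_Q + 1/3*h_R + 1/6*h_S
  h_S = 1 + 1/3*h_P + 1/12*h_Q + 1/2*h_R + 1/12*h_S

Substituting h_Q = 0 and rearranging gives the linear system (I - Q) h = 1:
  [3/4, -1/6, -5/12] . (h_P, h_R, h_S) = 1
  [-5/12, 2/3, -1/6] . (h_P, h_R, h_S) = 1
  [-1/3, -1/2, 11/12] . (h_P, h_R, h_S) = 1

Solving yields:
  h_P = 258/31
  h_R = 555/62
  h_S = 9

Starting state is R, so the expected hitting time is h_R = 555/62.

Answer: 555/62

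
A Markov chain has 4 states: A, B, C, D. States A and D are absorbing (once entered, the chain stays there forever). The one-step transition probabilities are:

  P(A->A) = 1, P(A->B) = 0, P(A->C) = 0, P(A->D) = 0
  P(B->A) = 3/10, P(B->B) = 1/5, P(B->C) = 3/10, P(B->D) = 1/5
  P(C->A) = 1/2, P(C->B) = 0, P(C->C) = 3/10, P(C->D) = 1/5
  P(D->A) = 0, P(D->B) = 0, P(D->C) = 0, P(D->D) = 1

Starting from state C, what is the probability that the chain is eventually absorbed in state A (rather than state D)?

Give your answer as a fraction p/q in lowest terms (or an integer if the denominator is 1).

Answer: 5/7

Derivation:
Let a_i = P(absorbed in A | start in state i).
Boundary conditions: a_A = 1, a_D = 0.
For each transient state i, a_i = sum_j P(i->j) * a_j:
  a_B = 3/10*a_A + 1/5*a_B + 3/10*a_C + 1/5*a_D
  a_C = 1/2*a_A + 0*a_B + 3/10*a_C + 1/5*a_D

Substituting a_A = 1 and a_D = 0, rearrange to (I - Q) a = r where r[i] = P(i -> A):
  [4/5, -3/10] . (a_B, a_C) = 3/10
  [0, 7/10] . (a_B, a_C) = 1/2

Solving yields:
  a_B = 9/14
  a_C = 5/7

Starting state is C, so the absorption probability is a_C = 5/7.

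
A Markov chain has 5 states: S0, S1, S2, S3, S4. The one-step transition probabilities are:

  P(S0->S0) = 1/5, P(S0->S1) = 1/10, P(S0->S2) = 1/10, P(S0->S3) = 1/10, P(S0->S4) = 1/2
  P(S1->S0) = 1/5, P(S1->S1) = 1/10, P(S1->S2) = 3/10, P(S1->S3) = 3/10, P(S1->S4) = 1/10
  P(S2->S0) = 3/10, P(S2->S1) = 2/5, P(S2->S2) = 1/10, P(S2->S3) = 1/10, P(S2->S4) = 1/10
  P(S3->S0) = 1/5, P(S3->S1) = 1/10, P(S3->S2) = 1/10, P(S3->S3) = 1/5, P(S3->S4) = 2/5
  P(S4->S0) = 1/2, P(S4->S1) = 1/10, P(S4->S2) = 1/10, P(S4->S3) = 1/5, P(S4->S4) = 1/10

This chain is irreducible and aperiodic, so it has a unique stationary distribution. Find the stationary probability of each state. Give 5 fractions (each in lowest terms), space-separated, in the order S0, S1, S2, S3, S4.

The stationary distribution satisfies pi = pi * P, i.e.:
  pi_S0 = 1/5*pi_S0 + 1/5*pi_S1 + 3/10*pi_S2 + 1/5*pi_S3 + 1/2*pi_S4
  pi_S1 = 1/10*pi_S0 + 1/10*pi_S1 + 2/5*pi_S2 + 1/10*pi_S3 + 1/10*pi_S4
  pi_S2 = 1/10*pi_S0 + 3/10*pi_S1 + 1/10*pi_S2 + 1/10*pi_S3 + 1/10*pi_S4
  pi_S3 = 1/10*pi_S0 + 3/10*pi_S1 + 1/10*pi_S2 + 1/5*pi_S3 + 1/5*pi_S4
  pi_S4 = 1/2*pi_S0 + 1/10*pi_S1 + 1/10*pi_S2 + 2/5*pi_S3 + 1/10*pi_S4
with normalization: pi_S0 + pi_S1 + pi_S2 + pi_S3 + pi_S4 = 1.

Using the first 4 balance equations plus normalization, the linear system A*pi = b is:
  [-4/5, 1/5, 3/10, 1/5, 1/2] . pi = 0
  [1/10, -9/10, 2/5, 1/10, 1/10] . pi = 0
  [1/10, 3/10, -9/10, 1/10, 1/10] . pi = 0
  [1/10, 3/10, 1/10, -4/5, 1/5] . pi = 0
  [1, 1, 1, 1, 1] . pi = 1

Solving yields:
  pi_S0 = 3503/11938
  pi_S1 = 13/94
  pi_S2 = 6/47
  pi_S3 = 1025/5969
  pi_S4 = 1605/5969

Verification (pi * P):
  3503/11938*1/5 + 13/94*1/5 + 6/47*3/10 + 1025/5969*1/5 + 1605/5969*1/2 = 3503/11938 = pi_S0  (ok)
  3503/11938*1/10 + 13/94*1/10 + 6/47*2/5 + 1025/5969*1/10 + 1605/5969*1/10 = 13/94 = pi_S1  (ok)
  3503/11938*1/10 + 13/94*3/10 + 6/47*1/10 + 1025/5969*1/10 + 1605/5969*1/10 = 6/47 = pi_S2  (ok)
  3503/11938*1/10 + 13/94*3/10 + 6/47*1/10 + 1025/5969*1/5 + 1605/5969*1/5 = 1025/5969 = pi_S3  (ok)
  3503/11938*1/2 + 13/94*1/10 + 6/47*1/10 + 1025/5969*2/5 + 1605/5969*1/10 = 1605/5969 = pi_S4  (ok)

Answer: 3503/11938 13/94 6/47 1025/5969 1605/5969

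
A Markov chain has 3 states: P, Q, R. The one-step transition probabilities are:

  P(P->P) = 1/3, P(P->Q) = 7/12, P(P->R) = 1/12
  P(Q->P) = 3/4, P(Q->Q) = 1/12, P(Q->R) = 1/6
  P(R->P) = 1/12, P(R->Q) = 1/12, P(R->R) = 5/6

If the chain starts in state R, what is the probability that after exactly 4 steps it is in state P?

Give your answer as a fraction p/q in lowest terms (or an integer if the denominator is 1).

Computing P^4 by repeated multiplication:
P^1 =
  P: [1/3, 7/12, 1/12]
  Q: [3/4, 1/12, 1/6]
  R: [1/12, 1/12, 5/6]
P^2 =
  P: [5/9, 1/4, 7/36]
  Q: [47/144, 11/24, 31/144]
  R: [23/144, 1/8, 103/144]
P^3 =
  P: [7/18, 13/36, 1/4]
  Q: [271/576, 71/288, 163/576]
  R: [119/576, 47/288, 121/192]
P^4 =
  P: [91/216, 5/18, 65/216]
  Q: [2525/6912, 367/1152, 2185/6912]
  R: [1685/6912, 215/1152, 3937/6912]

(P^4)[R -> P] = 1685/6912

Answer: 1685/6912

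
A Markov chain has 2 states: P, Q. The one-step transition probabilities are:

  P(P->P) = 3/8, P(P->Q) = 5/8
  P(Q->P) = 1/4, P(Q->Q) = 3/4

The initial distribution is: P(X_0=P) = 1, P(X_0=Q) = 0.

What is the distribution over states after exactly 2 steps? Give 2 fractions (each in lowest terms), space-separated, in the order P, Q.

Propagating the distribution step by step (d_{t+1} = d_t * P):
d_0 = (P=1, Q=0)
  d_1[P] = 1*3/8 + 0*1/4 = 3/8
  d_1[Q] = 1*5/8 + 0*3/4 = 5/8
d_1 = (P=3/8, Q=5/8)
  d_2[P] = 3/8*3/8 + 5/8*1/4 = 19/64
  d_2[Q] = 3/8*5/8 + 5/8*3/4 = 45/64
d_2 = (P=19/64, Q=45/64)

Answer: 19/64 45/64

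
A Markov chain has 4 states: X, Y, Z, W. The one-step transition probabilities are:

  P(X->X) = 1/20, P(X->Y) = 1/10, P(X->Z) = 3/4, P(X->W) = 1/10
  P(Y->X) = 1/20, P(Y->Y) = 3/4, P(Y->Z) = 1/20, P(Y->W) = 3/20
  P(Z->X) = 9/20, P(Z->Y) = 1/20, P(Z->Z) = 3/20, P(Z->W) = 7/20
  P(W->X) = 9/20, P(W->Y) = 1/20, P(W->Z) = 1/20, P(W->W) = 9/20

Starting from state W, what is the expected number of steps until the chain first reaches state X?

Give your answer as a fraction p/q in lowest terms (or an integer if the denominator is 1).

Answer: 60/23

Derivation:
Let h_i = expected steps to first reach X from state i.
Boundary: h_X = 0.
First-step equations for the other states:
  h_Y = 1 + 1/20*h_X + 3/4*h_Y + 1/20*h_Z + 3/20*h_W
  h_Z = 1 + 9/20*h_X + 1/20*h_Y + 3/20*h_Z + 7/20*h_W
  h_W = 1 + 9/20*h_X + 1/20*h_Y + 1/20*h_Z + 9/20*h_W

Substituting h_X = 0 and rearranging gives the linear system (I - Q) h = 1:
  [1/4, -1/20, -3/20] . (h_Y, h_Z, h_W) = 1
  [-1/20, 17/20, -7/20] . (h_Y, h_Z, h_W) = 1
  [-1/20, -1/20, 11/20] . (h_Y, h_Z, h_W) = 1

Solving yields:
  h_Y = 140/23
  h_Z = 60/23
  h_W = 60/23

Starting state is W, so the expected hitting time is h_W = 60/23.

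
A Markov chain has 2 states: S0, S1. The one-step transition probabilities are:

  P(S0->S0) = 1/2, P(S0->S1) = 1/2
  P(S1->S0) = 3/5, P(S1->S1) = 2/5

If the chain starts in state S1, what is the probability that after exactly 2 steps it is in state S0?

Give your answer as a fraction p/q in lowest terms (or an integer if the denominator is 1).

Answer: 27/50

Derivation:
Computing P^2 by repeated multiplication:
P^1 =
  S0: [1/2, 1/2]
  S1: [3/5, 2/5]
P^2 =
  S0: [11/20, 9/20]
  S1: [27/50, 23/50]

(P^2)[S1 -> S0] = 27/50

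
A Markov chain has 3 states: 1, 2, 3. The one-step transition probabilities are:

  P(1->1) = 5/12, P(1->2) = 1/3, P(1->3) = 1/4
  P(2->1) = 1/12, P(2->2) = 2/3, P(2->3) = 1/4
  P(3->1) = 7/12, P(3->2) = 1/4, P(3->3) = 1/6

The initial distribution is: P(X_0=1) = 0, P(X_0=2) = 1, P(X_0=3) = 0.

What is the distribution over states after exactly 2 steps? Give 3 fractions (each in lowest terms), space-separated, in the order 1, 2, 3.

Propagating the distribution step by step (d_{t+1} = d_t * P):
d_0 = (1=0, 2=1, 3=0)
  d_1[1] = 0*5/12 + 1*1/12 + 0*7/12 = 1/12
  d_1[2] = 0*1/3 + 1*2/3 + 0*1/4 = 2/3
  d_1[3] = 0*1/4 + 1*1/4 + 0*1/6 = 1/4
d_1 = (1=1/12, 2=2/3, 3=1/4)
  d_2[1] = 1/12*5/12 + 2/3*1/12 + 1/4*7/12 = 17/72
  d_2[2] = 1/12*1/3 + 2/3*2/3 + 1/4*1/4 = 77/144
  d_2[3] = 1/12*1/4 + 2/3*1/4 + 1/4*1/6 = 11/48
d_2 = (1=17/72, 2=77/144, 3=11/48)

Answer: 17/72 77/144 11/48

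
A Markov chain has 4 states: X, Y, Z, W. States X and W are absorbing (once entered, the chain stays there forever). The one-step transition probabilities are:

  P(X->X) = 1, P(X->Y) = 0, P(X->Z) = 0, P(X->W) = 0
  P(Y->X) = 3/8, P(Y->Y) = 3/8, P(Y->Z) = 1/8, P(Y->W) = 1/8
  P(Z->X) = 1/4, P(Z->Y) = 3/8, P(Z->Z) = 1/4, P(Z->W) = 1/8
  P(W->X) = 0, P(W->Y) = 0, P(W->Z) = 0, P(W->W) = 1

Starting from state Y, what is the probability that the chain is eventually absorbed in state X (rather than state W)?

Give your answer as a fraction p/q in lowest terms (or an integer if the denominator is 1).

Let a_i = P(absorbed in X | start in state i).
Boundary conditions: a_X = 1, a_W = 0.
For each transient state i, a_i = sum_j P(i->j) * a_j:
  a_Y = 3/8*a_X + 3/8*a_Y + 1/8*a_Z + 1/8*a_W
  a_Z = 1/4*a_X + 3/8*a_Y + 1/4*a_Z + 1/8*a_W

Substituting a_X = 1 and a_W = 0, rearrange to (I - Q) a = r where r[i] = P(i -> X):
  [5/8, -1/8] . (a_Y, a_Z) = 3/8
  [-3/8, 3/4] . (a_Y, a_Z) = 1/4

Solving yields:
  a_Y = 20/27
  a_Z = 19/27

Starting state is Y, so the absorption probability is a_Y = 20/27.

Answer: 20/27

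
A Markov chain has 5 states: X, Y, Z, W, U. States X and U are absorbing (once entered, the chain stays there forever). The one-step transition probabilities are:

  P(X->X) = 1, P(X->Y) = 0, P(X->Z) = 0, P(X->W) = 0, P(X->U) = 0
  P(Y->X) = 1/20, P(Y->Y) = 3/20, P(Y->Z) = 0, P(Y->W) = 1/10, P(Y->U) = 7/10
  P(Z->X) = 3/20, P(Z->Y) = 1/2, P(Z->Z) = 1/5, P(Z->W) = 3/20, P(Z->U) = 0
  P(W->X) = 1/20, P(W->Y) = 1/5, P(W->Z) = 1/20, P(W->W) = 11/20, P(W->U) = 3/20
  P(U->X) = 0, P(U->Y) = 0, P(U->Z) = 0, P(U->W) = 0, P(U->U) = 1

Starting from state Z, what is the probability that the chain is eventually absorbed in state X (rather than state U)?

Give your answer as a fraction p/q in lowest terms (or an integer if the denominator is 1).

Answer: 608/2249

Derivation:
Let a_i = P(absorbed in X | start in state i).
Boundary conditions: a_X = 1, a_U = 0.
For each transient state i, a_i = sum_j P(i->j) * a_j:
  a_Y = 1/20*a_X + 3/20*a_Y + 0*a_Z + 1/10*a_W + 7/10*a_U
  a_Z = 3/20*a_X + 1/2*a_Y + 1/5*a_Z + 3/20*a_W + 0*a_U
  a_W = 1/20*a_X + 1/5*a_Y + 1/20*a_Z + 11/20*a_W + 3/20*a_U

Substituting a_X = 1 and a_U = 0, rearrange to (I - Q) a = r where r[i] = P(i -> X):
  [17/20, 0, -1/10] . (a_Y, a_Z, a_W) = 1/20
  [-1/2, 4/5, -3/20] . (a_Y, a_Z, a_W) = 3/20
  [-1/5, -1/20, 9/20] . (a_Y, a_Z, a_W) = 1/20

Solving yields:
  a_Y = 179/2249
  a_Z = 608/2249
  a_W = 397/2249

Starting state is Z, so the absorption probability is a_Z = 608/2249.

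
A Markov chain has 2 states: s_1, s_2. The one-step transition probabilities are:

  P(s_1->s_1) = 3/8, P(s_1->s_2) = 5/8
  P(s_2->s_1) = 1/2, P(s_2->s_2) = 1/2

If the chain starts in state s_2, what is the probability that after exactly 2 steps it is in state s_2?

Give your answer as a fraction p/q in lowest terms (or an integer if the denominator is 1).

Computing P^2 by repeated multiplication:
P^1 =
  s_1: [3/8, 5/8]
  s_2: [1/2, 1/2]
P^2 =
  s_1: [29/64, 35/64]
  s_2: [7/16, 9/16]

(P^2)[s_2 -> s_2] = 9/16

Answer: 9/16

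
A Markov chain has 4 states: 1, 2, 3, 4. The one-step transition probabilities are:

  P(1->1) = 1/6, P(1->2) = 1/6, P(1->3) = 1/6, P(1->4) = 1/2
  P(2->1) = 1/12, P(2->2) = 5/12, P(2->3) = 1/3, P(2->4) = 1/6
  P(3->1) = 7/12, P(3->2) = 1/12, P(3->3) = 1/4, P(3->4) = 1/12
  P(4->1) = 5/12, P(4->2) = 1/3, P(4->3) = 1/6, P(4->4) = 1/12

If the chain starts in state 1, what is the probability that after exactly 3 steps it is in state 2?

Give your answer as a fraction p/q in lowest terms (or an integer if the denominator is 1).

Answer: 71/288

Derivation:
Computing P^3 by repeated multiplication:
P^1 =
  1: [1/6, 1/6, 1/6, 1/2]
  2: [1/12, 5/12, 1/3, 1/6]
  3: [7/12, 1/12, 1/4, 1/12]
  4: [5/12, 1/3, 1/6, 1/12]
P^2 =
  1: [25/72, 5/18, 5/24, 1/6]
  2: [5/16, 13/48, 19/72, 11/72]
  3: [41/144, 13/72, 29/144, 1/3]
  4: [11/48, 1/4, 17/72, 41/144]
P^3 =
  1: [235/864, 71/288, 199/864, 217/864]
  2: [505/1728, 137/576, 101/432, 17/72]
  3: [551/1728, 433/1728, 41/192, 125/576]
  4: [545/1728, 37/144, 197/864, 115/576]

(P^3)[1 -> 2] = 71/288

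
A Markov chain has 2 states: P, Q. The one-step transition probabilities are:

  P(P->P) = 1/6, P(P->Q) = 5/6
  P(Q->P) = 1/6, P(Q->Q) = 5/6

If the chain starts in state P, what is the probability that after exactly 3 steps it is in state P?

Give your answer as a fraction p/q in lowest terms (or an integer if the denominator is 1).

Computing P^3 by repeated multiplication:
P^1 =
  P: [1/6, 5/6]
  Q: [1/6, 5/6]
P^2 =
  P: [1/6, 5/6]
  Q: [1/6, 5/6]
P^3 =
  P: [1/6, 5/6]
  Q: [1/6, 5/6]

(P^3)[P -> P] = 1/6

Answer: 1/6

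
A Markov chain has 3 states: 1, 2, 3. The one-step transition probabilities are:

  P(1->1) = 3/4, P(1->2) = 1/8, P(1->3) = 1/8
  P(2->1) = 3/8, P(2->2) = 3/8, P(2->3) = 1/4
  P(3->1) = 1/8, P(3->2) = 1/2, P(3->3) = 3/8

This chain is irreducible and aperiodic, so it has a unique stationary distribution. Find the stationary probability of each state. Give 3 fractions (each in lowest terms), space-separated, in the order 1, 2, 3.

Answer: 17/33 3/11 7/33

Derivation:
The stationary distribution satisfies pi = pi * P, i.e.:
  pi_1 = 3/4*pi_1 + 3/8*pi_2 + 1/8*pi_3
  pi_2 = 1/8*pi_1 + 3/8*pi_2 + 1/2*pi_3
  pi_3 = 1/8*pi_1 + 1/4*pi_2 + 3/8*pi_3
with normalization: pi_1 + pi_2 + pi_3 = 1.

Using the first 2 balance equations plus normalization, the linear system A*pi = b is:
  [-1/4, 3/8, 1/8] . pi = 0
  [1/8, -5/8, 1/2] . pi = 0
  [1, 1, 1] . pi = 1

Solving yields:
  pi_1 = 17/33
  pi_2 = 3/11
  pi_3 = 7/33

Verification (pi * P):
  17/33*3/4 + 3/11*3/8 + 7/33*1/8 = 17/33 = pi_1  (ok)
  17/33*1/8 + 3/11*3/8 + 7/33*1/2 = 3/11 = pi_2  (ok)
  17/33*1/8 + 3/11*1/4 + 7/33*3/8 = 7/33 = pi_3  (ok)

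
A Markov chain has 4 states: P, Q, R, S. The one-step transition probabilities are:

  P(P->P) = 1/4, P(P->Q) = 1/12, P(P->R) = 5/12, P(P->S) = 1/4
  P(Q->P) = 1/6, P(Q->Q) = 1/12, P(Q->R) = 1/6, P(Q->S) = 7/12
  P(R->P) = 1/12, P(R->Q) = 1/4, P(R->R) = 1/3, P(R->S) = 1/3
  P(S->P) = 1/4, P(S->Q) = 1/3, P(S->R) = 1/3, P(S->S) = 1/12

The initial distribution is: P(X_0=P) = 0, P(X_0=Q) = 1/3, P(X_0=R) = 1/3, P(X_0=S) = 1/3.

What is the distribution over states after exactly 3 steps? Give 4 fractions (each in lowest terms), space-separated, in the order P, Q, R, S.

Answer: 13/72 539/2592 203/648 773/2592

Derivation:
Propagating the distribution step by step (d_{t+1} = d_t * P):
d_0 = (P=0, Q=1/3, R=1/3, S=1/3)
  d_1[P] = 0*1/4 + 1/3*1/6 + 1/3*1/12 + 1/3*1/4 = 1/6
  d_1[Q] = 0*1/12 + 1/3*1/12 + 1/3*1/4 + 1/3*1/3 = 2/9
  d_1[R] = 0*5/12 + 1/3*1/6 + 1/3*1/3 + 1/3*1/3 = 5/18
  d_1[S] = 0*1/4 + 1/3*7/12 + 1/3*1/3 + 1/3*1/12 = 1/3
d_1 = (P=1/6, Q=2/9, R=5/18, S=1/3)
  d_2[P] = 1/6*1/4 + 2/9*1/6 + 5/18*1/12 + 1/3*1/4 = 5/27
  d_2[Q] = 1/6*1/12 + 2/9*1/12 + 5/18*1/4 + 1/3*1/3 = 23/108
  d_2[R] = 1/6*5/12 + 2/9*1/6 + 5/18*1/3 + 1/3*1/3 = 67/216
  d_2[S] = 1/6*1/4 + 2/9*7/12 + 5/18*1/3 + 1/3*1/12 = 7/24
d_2 = (P=5/27, Q=23/108, R=67/216, S=7/24)
  d_3[P] = 5/27*1/4 + 23/108*1/6 + 67/216*1/12 + 7/24*1/4 = 13/72
  d_3[Q] = 5/27*1/12 + 23/108*1/12 + 67/216*1/4 + 7/24*1/3 = 539/2592
  d_3[R] = 5/27*5/12 + 23/108*1/6 + 67/216*1/3 + 7/24*1/3 = 203/648
  d_3[S] = 5/27*1/4 + 23/108*7/12 + 67/216*1/3 + 7/24*1/12 = 773/2592
d_3 = (P=13/72, Q=539/2592, R=203/648, S=773/2592)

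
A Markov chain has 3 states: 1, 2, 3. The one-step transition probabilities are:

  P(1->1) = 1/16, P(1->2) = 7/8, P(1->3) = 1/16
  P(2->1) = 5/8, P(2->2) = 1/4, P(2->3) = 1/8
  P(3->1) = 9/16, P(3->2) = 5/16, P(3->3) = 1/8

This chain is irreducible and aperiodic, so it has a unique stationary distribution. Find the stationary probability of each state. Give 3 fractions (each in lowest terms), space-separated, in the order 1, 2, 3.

Answer: 158/399 67/133 40/399

Derivation:
The stationary distribution satisfies pi = pi * P, i.e.:
  pi_1 = 1/16*pi_1 + 5/8*pi_2 + 9/16*pi_3
  pi_2 = 7/8*pi_1 + 1/4*pi_2 + 5/16*pi_3
  pi_3 = 1/16*pi_1 + 1/8*pi_2 + 1/8*pi_3
with normalization: pi_1 + pi_2 + pi_3 = 1.

Using the first 2 balance equations plus normalization, the linear system A*pi = b is:
  [-15/16, 5/8, 9/16] . pi = 0
  [7/8, -3/4, 5/16] . pi = 0
  [1, 1, 1] . pi = 1

Solving yields:
  pi_1 = 158/399
  pi_2 = 67/133
  pi_3 = 40/399

Verification (pi * P):
  158/399*1/16 + 67/133*5/8 + 40/399*9/16 = 158/399 = pi_1  (ok)
  158/399*7/8 + 67/133*1/4 + 40/399*5/16 = 67/133 = pi_2  (ok)
  158/399*1/16 + 67/133*1/8 + 40/399*1/8 = 40/399 = pi_3  (ok)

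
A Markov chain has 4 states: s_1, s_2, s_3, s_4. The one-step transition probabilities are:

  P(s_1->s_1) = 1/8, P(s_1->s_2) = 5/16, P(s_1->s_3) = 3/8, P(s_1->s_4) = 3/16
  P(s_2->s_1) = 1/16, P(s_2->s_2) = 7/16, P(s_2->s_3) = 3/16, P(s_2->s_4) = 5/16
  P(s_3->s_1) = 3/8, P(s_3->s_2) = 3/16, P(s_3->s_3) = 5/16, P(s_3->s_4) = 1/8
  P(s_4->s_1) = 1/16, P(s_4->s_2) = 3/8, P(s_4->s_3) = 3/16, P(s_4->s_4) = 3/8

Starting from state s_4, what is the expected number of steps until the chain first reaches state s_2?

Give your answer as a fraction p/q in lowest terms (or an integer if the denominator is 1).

Let h_i = expected steps to first reach s_2 from state i.
Boundary: h_s_2 = 0.
First-step equations for the other states:
  h_s_1 = 1 + 1/8*h_s_1 + 5/16*h_s_2 + 3/8*h_s_3 + 3/16*h_s_4
  h_s_3 = 1 + 3/8*h_s_1 + 3/16*h_s_2 + 5/16*h_s_3 + 1/8*h_s_4
  h_s_4 = 1 + 1/16*h_s_1 + 3/8*h_s_2 + 3/16*h_s_3 + 3/8*h_s_4

Substituting h_s_2 = 0 and rearranging gives the linear system (I - Q) h = 1:
  [7/8, -3/8, -3/16] . (h_s_1, h_s_3, h_s_4) = 1
  [-3/8, 11/16, -1/8] . (h_s_1, h_s_3, h_s_4) = 1
  [-1/16, -3/16, 5/8] . (h_s_1, h_s_3, h_s_4) = 1

Solving yields:
  h_s_1 = 3488/997
  h_s_3 = 3920/997
  h_s_4 = 3120/997

Starting state is s_4, so the expected hitting time is h_s_4 = 3120/997.

Answer: 3120/997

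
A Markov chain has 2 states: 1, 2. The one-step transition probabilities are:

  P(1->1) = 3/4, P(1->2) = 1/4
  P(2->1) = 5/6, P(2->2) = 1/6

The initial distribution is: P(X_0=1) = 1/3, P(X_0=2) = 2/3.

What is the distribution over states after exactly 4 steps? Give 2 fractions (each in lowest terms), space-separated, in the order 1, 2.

Answer: 47851/62208 14357/62208

Derivation:
Propagating the distribution step by step (d_{t+1} = d_t * P):
d_0 = (1=1/3, 2=2/3)
  d_1[1] = 1/3*3/4 + 2/3*5/6 = 29/36
  d_1[2] = 1/3*1/4 + 2/3*1/6 = 7/36
d_1 = (1=29/36, 2=7/36)
  d_2[1] = 29/36*3/4 + 7/36*5/6 = 331/432
  d_2[2] = 29/36*1/4 + 7/36*1/6 = 101/432
d_2 = (1=331/432, 2=101/432)
  d_3[1] = 331/432*3/4 + 101/432*5/6 = 3989/5184
  d_3[2] = 331/432*1/4 + 101/432*1/6 = 1195/5184
d_3 = (1=3989/5184, 2=1195/5184)
  d_4[1] = 3989/5184*3/4 + 1195/5184*5/6 = 47851/62208
  d_4[2] = 3989/5184*1/4 + 1195/5184*1/6 = 14357/62208
d_4 = (1=47851/62208, 2=14357/62208)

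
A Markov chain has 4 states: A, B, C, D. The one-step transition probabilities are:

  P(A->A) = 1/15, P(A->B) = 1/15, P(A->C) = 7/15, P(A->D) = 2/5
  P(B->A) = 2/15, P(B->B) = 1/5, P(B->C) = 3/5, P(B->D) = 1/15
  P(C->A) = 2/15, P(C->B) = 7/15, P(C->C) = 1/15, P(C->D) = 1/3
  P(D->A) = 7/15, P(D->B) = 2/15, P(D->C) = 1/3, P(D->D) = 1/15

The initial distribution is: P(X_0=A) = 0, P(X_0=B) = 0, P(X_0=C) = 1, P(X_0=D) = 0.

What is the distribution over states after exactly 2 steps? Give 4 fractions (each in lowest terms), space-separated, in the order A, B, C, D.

Answer: 53/225 8/45 103/225 29/225

Derivation:
Propagating the distribution step by step (d_{t+1} = d_t * P):
d_0 = (A=0, B=0, C=1, D=0)
  d_1[A] = 0*1/15 + 0*2/15 + 1*2/15 + 0*7/15 = 2/15
  d_1[B] = 0*1/15 + 0*1/5 + 1*7/15 + 0*2/15 = 7/15
  d_1[C] = 0*7/15 + 0*3/5 + 1*1/15 + 0*1/3 = 1/15
  d_1[D] = 0*2/5 + 0*1/15 + 1*1/3 + 0*1/15 = 1/3
d_1 = (A=2/15, B=7/15, C=1/15, D=1/3)
  d_2[A] = 2/15*1/15 + 7/15*2/15 + 1/15*2/15 + 1/3*7/15 = 53/225
  d_2[B] = 2/15*1/15 + 7/15*1/5 + 1/15*7/15 + 1/3*2/15 = 8/45
  d_2[C] = 2/15*7/15 + 7/15*3/5 + 1/15*1/15 + 1/3*1/3 = 103/225
  d_2[D] = 2/15*2/5 + 7/15*1/15 + 1/15*1/3 + 1/3*1/15 = 29/225
d_2 = (A=53/225, B=8/45, C=103/225, D=29/225)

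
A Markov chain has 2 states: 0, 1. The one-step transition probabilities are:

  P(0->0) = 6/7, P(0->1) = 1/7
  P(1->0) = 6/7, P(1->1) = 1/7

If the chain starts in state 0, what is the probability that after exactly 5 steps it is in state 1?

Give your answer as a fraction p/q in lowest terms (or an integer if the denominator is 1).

Answer: 1/7

Derivation:
Computing P^5 by repeated multiplication:
P^1 =
  0: [6/7, 1/7]
  1: [6/7, 1/7]
P^2 =
  0: [6/7, 1/7]
  1: [6/7, 1/7]
P^3 =
  0: [6/7, 1/7]
  1: [6/7, 1/7]
P^4 =
  0: [6/7, 1/7]
  1: [6/7, 1/7]
P^5 =
  0: [6/7, 1/7]
  1: [6/7, 1/7]

(P^5)[0 -> 1] = 1/7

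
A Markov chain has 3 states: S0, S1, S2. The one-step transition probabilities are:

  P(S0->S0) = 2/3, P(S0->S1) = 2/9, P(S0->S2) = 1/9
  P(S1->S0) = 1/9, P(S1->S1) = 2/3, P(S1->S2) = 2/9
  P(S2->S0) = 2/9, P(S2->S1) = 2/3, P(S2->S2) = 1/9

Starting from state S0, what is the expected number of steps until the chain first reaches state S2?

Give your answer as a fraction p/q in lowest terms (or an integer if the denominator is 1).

Let h_i = expected steps to first reach S2 from state i.
Boundary: h_S2 = 0.
First-step equations for the other states:
  h_S0 = 1 + 2/3*h_S0 + 2/9*h_S1 + 1/9*h_S2
  h_S1 = 1 + 1/9*h_S0 + 2/3*h_S1 + 2/9*h_S2

Substituting h_S2 = 0 and rearranging gives the linear system (I - Q) h = 1:
  [1/3, -2/9] . (h_S0, h_S1) = 1
  [-1/9, 1/3] . (h_S0, h_S1) = 1

Solving yields:
  h_S0 = 45/7
  h_S1 = 36/7

Starting state is S0, so the expected hitting time is h_S0 = 45/7.

Answer: 45/7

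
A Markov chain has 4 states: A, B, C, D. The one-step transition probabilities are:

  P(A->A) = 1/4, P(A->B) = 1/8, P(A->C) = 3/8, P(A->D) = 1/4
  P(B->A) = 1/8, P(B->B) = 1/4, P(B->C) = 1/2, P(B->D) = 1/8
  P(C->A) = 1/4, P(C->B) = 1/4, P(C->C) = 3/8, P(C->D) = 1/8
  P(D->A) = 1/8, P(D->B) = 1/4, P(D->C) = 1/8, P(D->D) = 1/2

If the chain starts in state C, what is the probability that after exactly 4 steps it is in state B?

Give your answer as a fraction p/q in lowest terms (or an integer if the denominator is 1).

Answer: 923/4096

Derivation:
Computing P^4 by repeated multiplication:
P^1 =
  A: [1/4, 1/8, 3/8, 1/4]
  B: [1/8, 1/4, 1/2, 1/8]
  C: [1/4, 1/4, 3/8, 1/8]
  D: [1/8, 1/4, 1/8, 1/2]
P^2 =
  A: [13/64, 7/32, 21/64, 1/4]
  B: [13/64, 15/64, 3/8, 3/16]
  C: [13/64, 7/32, 3/8, 13/64]
  D: [5/32, 15/64, 9/32, 21/64]
P^3 =
  A: [49/256, 115/512, 87/256, 125/512]
  B: [101/512, 115/512, 183/512, 113/512]
  C: [101/512, 115/512, 45/128, 29/128]
  D: [23/128, 59/256, 165/512, 137/512]
P^4 =
  A: [49/256, 463/2048, 1401/4096, 985/4096]
  B: [199/1024, 923/4096, 1425/4096, 119/512]
  C: [793/4096, 923/4096, 1419/4096, 961/4096]
  D: [769/4096, 233/1024, 345/1024, 1015/4096]

(P^4)[C -> B] = 923/4096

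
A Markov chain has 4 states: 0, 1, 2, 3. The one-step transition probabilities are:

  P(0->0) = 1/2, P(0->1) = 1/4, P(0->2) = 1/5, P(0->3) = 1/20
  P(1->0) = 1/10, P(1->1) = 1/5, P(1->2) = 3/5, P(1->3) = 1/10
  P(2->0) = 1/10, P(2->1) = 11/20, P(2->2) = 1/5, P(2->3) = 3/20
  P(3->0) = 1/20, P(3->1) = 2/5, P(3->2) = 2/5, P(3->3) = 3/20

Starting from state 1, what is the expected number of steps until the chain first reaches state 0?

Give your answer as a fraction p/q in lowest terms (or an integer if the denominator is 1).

Answer: 2680/251

Derivation:
Let h_i = expected steps to first reach 0 from state i.
Boundary: h_0 = 0.
First-step equations for the other states:
  h_1 = 1 + 1/10*h_0 + 1/5*h_1 + 3/5*h_2 + 1/10*h_3
  h_2 = 1 + 1/10*h_0 + 11/20*h_1 + 1/5*h_2 + 3/20*h_3
  h_3 = 1 + 1/20*h_0 + 2/5*h_1 + 2/5*h_2 + 3/20*h_3

Substituting h_0 = 0 and rearranging gives the linear system (I - Q) h = 1:
  [4/5, -3/5, -1/10] . (h_1, h_2, h_3) = 1
  [-11/20, 4/5, -3/20] . (h_1, h_2, h_3) = 1
  [-2/5, -2/5, 17/20] . (h_1, h_2, h_3) = 1

Solving yields:
  h_1 = 2680/251
  h_2 = 2685/251
  h_3 = 2820/251

Starting state is 1, so the expected hitting time is h_1 = 2680/251.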